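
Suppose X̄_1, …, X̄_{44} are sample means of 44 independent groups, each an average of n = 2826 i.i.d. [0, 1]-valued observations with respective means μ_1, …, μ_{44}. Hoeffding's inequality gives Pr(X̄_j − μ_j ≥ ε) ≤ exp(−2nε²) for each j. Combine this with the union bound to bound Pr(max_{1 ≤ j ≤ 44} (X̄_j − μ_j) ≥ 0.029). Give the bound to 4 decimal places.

0.3794

Per-experiment Hoeffding bound: exp(−2·2826·0.029²) = exp(−4.75333) = 0.0086229.
Union bound over 44 events: 44·0.0086229 = 0.37941.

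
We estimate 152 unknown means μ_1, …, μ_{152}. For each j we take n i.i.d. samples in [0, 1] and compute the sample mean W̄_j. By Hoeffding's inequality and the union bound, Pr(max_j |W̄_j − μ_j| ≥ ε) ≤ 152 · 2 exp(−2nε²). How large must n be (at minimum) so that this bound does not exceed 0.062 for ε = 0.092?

Need 2·152·exp(−2nε²) ≤ 0.062, i.e. exp(−2nε²) ≤ 0.062/304.
So 2nε² ≥ ln(304/0.062) = 8.497649.
Hence n ≥ 8.497649/(2·0.092²) = 501.988.
The smallest integer n is 502.

502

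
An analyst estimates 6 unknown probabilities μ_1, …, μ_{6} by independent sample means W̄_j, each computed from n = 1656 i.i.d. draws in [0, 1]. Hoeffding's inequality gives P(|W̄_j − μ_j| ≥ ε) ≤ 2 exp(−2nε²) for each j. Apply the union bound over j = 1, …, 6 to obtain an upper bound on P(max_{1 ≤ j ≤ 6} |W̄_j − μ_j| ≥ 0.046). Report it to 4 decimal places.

Per-experiment Hoeffding bound: 2·exp(−2·1656·0.046²) = 2·exp(−7.00819) = 0.0018089.
Union bound over 6 events: 6·0.0018089 = 0.01085.

0.0109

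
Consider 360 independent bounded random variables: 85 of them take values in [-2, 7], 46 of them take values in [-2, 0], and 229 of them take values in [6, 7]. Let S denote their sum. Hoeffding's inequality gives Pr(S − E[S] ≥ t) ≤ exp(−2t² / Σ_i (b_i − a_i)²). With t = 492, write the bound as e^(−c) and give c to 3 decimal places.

Σ(b_i − a_i)² = 85·9² + 46·2² + 229·1² = 7298.
c = 2t² / 7298 = 2·492² / 7298 = 66.3371.

66.337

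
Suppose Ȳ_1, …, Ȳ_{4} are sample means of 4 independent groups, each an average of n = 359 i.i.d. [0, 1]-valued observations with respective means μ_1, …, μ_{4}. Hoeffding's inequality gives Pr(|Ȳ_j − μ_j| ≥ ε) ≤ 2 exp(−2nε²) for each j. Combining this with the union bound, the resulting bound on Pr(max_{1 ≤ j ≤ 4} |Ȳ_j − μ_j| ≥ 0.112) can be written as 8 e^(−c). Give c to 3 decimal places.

Union bound over the 4 events: Pr(max_{1 ≤ j ≤ 4} |Ȳ_j − μ_j| ≥ 0.112) ≤ 4·2·exp(−2nε²) = 8 exp(−2·359·0.112²).
So c = 2·359·0.112² = 9.0066.

9.007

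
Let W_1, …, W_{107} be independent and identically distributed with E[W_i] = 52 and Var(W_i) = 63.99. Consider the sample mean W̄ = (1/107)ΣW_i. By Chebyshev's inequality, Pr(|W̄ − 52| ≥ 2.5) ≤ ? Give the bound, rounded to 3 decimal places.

0.096

Var(W̄) = Var(W_i)/n = 63.99/107 = 0.59804.
Chebyshev: Pr(|W̄ − 52| ≥ 2.5) ≤ Var(W̄)/(2.5)² = 63.99/(107·2.5²) = 0.0957.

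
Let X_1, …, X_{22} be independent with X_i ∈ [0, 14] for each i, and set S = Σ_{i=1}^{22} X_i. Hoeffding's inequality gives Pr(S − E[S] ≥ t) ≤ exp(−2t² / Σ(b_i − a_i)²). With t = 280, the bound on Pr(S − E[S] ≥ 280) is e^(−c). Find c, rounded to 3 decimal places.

Σ(b_i − a_i)² = 22·(14)² = 4312.
c = 2t²/4312 = 2·280²/4312 = 36.3636.

36.364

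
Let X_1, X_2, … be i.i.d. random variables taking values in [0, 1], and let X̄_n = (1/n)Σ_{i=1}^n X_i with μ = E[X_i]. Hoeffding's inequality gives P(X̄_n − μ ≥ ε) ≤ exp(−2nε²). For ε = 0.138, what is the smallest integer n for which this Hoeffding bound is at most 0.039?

Require exp(−2nε²) ≤ 0.039, i.e. 2nε² ≥ ln(1/0.039) = 3.244194.
So n ≥ 3.244194 / (2·0.138²) = 85.176.
The smallest integer n is 86.

86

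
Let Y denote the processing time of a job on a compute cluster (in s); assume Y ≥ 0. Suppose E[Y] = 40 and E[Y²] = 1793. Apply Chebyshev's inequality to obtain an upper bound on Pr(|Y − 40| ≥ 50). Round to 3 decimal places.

Var(Y) = E[Y²] − (E[Y])² = 1793 − 1600 = 193.
Chebyshev's inequality: Pr(|Y − μ| ≥ t) ≤ Var(Y)/t² = 193/2500 = 0.0772.

0.077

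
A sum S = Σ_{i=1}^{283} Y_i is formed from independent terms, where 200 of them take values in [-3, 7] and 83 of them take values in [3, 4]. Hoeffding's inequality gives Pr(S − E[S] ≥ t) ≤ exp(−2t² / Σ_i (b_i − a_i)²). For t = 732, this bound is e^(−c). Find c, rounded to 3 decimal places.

Σ(b_i − a_i)² = 200·10² + 83·1² = 20083.
c = 2t² / 20083 = 2·732² / 20083 = 53.3610.

53.361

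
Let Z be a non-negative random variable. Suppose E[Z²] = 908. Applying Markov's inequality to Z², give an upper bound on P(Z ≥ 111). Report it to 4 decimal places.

0.0737

Since Z ≥ 0, the event {Z ≥ 111} is the same as {Z² ≥ 12321}.
Markov's inequality applied to Z² gives P(Z² ≥ 12321) ≤ E[Z²]/12321 = 908/12321 = 0.0737.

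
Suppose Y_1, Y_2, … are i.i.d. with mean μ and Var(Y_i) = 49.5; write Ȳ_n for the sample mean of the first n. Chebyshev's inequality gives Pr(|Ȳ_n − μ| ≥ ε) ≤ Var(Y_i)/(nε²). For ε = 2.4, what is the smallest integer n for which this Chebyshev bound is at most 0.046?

187

Require 49.5/(n·2.4²) ≤ 0.046, i.e. n ≥ 49.5/(0.046·2.4²) = 186.821.
The smallest integer n is 187.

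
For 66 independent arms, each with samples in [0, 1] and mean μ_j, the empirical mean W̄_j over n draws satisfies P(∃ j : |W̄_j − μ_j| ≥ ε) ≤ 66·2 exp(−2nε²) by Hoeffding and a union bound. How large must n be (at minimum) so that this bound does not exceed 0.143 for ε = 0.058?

1015

Need 2·66·exp(−2nε²) ≤ 0.143, i.e. exp(−2nε²) ≤ 0.143/132.
So 2nε² ≥ ln(132/0.143) = 6.827713.
Hence n ≥ 6.827713/(2·0.058²) = 1014.821.
The smallest integer n is 1015.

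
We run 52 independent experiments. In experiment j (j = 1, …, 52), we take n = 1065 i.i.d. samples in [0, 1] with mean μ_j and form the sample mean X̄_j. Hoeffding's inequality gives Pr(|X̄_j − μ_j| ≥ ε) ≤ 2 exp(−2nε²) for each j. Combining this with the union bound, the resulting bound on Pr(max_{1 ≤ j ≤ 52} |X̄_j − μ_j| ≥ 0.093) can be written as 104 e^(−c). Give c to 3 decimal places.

18.422

Union bound over the 52 events: Pr(max_{1 ≤ j ≤ 52} |X̄_j − μ_j| ≥ 0.093) ≤ 52·2·exp(−2nε²) = 104 exp(−2·1065·0.093²).
So c = 2·1065·0.093² = 18.4224.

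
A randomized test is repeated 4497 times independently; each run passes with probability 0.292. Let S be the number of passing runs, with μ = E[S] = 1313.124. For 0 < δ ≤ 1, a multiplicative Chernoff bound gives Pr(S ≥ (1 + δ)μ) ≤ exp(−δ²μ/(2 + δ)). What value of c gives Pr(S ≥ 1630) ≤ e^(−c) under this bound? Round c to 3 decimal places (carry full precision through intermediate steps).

Write 1630 = (1 + δ)μ, so δ = 1630/1313.124 − 1 = 0.2413146…
Then the exponent is δ²μ/(2 + δ) = (1630 − μ)² / (μ·(2 + δ)) = 34.116945.

34.117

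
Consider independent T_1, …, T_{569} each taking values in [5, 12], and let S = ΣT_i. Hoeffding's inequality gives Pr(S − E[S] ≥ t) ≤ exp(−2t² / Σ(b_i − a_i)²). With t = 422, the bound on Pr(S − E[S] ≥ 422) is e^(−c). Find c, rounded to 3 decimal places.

Σ(b_i − a_i)² = 569·(7)² = 27881.
c = 2t²/27881 = 2·422²/27881 = 12.7746.

12.775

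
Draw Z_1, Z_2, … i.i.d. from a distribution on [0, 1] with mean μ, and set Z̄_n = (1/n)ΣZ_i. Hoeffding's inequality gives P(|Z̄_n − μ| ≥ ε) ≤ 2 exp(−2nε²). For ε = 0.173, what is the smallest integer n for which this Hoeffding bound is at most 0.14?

Require 2·exp(−2nε²) ≤ 0.14, i.e. 2nε² ≥ ln(2/0.14) = 2.659260.
So n ≥ 2.659260 / (2·0.173²) = 44.426.
The smallest integer n is 45.

45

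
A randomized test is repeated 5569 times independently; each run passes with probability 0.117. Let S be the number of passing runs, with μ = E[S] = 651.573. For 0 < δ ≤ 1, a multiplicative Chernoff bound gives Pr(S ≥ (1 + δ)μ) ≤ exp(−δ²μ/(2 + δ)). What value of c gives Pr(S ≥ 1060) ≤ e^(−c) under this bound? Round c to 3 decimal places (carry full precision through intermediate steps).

Write 1060 = (1 + δ)μ, so δ = 1060/651.573 − 1 = 0.6268323…
Then the exponent is δ²μ/(2 + δ) = (1060 − μ)² / (μ·(2 + δ)) = 97.461583.

97.462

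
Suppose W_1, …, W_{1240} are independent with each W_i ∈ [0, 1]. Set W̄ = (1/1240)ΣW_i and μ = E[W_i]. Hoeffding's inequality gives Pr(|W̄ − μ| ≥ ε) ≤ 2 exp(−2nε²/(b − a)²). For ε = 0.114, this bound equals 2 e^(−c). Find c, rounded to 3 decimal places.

32.230

c = 2nε²/(b − a)² = 2·1240·0.114² / 1² = 32.2301.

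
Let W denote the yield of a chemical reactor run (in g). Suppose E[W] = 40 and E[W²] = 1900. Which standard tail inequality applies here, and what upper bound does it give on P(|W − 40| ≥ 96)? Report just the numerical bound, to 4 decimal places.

0.0326

The first two moments determine the variance, so Chebyshev's inequality is the sharpest standard bound available.
Var(W) = E[W²] − (E[W])² = 1900 − 1600 = 300.
Chebyshev's inequality: P(|W − μ| ≥ t) ≤ Var(W)/t² = 300/9216 = 0.0326.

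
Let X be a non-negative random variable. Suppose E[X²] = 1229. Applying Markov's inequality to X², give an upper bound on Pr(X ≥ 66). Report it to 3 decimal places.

Since X ≥ 0, the event {X ≥ 66} is the same as {X² ≥ 4356}.
Markov's inequality applied to X² gives Pr(X² ≥ 4356) ≤ E[X²]/4356 = 1229/4356 = 0.2821.

0.282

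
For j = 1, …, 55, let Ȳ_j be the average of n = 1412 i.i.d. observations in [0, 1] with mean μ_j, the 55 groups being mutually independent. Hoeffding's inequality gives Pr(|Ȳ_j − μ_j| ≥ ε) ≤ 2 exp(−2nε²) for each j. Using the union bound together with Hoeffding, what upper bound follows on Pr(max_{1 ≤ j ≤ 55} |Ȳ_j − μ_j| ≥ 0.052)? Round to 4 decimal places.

Per-experiment Hoeffding bound: 2·exp(−2·1412·0.052²) = 2·exp(−7.63610) = 0.00096542.
Union bound over 55 events: 55·0.00096542 = 0.05310.

0.0531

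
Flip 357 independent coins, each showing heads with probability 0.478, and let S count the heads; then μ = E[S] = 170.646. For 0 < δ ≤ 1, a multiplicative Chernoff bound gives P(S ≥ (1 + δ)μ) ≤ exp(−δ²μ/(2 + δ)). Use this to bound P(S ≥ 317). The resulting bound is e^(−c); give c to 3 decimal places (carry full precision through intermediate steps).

43.924

Write 317 = (1 + δ)μ, so δ = 317/170.646 − 1 = 0.8576468…
Then the exponent is δ²μ/(2 + δ) = (317 − μ)² / (μ·(2 + δ)) = 43.924267.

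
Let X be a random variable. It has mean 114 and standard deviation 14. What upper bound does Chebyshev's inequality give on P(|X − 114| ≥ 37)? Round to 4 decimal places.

0.1432

Chebyshev: P(|X − μ| ≥ t) ≤ Var(X)/t².
Var(X) = σ² = 14² = 196.
Bound = 196 / 1369 = 0.1432.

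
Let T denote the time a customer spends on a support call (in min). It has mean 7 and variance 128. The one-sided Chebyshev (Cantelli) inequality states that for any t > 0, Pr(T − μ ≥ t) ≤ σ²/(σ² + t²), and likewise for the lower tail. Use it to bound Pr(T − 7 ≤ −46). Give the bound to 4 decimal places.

0.0570

Here σ² = 128 and t = 46, so σ² + t² = 2244.
Cantelli's bound: 128/2244 = 0.0570.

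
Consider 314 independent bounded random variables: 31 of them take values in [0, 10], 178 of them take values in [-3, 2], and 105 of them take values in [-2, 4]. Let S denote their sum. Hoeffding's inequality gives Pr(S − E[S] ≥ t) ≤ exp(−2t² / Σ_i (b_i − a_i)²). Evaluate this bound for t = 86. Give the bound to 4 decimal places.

0.2710

Σ(b_i − a_i)² = 31·10² + 178·5² + 105·6² = 11330.
Exponent = 2·86² / 11330 = 1.30556.
Bound = exp(−1.30556) = 0.27102.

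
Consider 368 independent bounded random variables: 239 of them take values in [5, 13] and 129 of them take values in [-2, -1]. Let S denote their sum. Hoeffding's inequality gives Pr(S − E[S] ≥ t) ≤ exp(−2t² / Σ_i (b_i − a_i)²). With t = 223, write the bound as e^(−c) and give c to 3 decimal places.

6.448

Σ(b_i − a_i)² = 239·8² + 129·1² = 15425.
c = 2t² / 15425 = 2·223² / 15425 = 6.4478.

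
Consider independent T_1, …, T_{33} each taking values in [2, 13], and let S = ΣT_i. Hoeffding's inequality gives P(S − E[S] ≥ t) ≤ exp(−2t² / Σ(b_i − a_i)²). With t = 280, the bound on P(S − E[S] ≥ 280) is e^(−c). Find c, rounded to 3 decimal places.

Σ(b_i − a_i)² = 33·(11)² = 3993.
c = 2t²/3993 = 2·280²/3993 = 39.2687.

39.269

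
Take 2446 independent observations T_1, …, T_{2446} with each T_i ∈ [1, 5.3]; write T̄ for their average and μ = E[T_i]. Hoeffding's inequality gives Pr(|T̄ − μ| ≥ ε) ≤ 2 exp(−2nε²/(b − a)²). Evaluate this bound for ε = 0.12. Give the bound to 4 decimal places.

Exponent: 2nε²/(b − a)² = 2·2446·0.12² / 4.3² = 3.80989.
Bound = 2·exp(−3.80989) = 0.04430.

0.0443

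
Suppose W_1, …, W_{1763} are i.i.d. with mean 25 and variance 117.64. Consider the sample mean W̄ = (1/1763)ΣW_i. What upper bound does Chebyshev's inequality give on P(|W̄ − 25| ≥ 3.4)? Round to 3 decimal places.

Var(W̄) = Var(W_i)/n = 117.64/1763 = 0.066727.
Chebyshev: P(|W̄ − 25| ≥ 3.4) ≤ Var(W̄)/(3.4)² = 117.64/(1763·3.4²) = 0.0058.

0.006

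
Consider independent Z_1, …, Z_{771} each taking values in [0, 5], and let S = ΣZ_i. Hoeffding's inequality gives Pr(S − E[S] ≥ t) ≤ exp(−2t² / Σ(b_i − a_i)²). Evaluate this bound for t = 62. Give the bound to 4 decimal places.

0.6711

Σ(b_i − a_i)² = 771·(5)² = 19275.
Exponent = 2·62²/19275 = 0.3989.
Bound = exp(−0.3989) = 0.67109.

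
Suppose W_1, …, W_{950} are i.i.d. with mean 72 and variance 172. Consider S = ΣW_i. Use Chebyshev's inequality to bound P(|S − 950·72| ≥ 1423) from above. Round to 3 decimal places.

0.081

Var(S) = n·Var(W_i) = 950·172 = 163400.
Chebyshev: P(|S − 950·72| ≥ 1423) ≤ Var(S)/1423² = 163400/2024929 = 0.0807.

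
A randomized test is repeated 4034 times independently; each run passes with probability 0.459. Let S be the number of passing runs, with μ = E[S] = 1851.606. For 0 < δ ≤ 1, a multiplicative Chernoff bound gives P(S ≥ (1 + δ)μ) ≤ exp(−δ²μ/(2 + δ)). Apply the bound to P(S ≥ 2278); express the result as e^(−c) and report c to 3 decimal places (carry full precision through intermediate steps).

Write 2278 = (1 + δ)μ, so δ = 2278/1851.606 − 1 = 0.2302833…
Then the exponent is δ²μ/(2 + δ) = (2278 − μ)² / (μ·(2 + δ)) = 44.026438.

44.026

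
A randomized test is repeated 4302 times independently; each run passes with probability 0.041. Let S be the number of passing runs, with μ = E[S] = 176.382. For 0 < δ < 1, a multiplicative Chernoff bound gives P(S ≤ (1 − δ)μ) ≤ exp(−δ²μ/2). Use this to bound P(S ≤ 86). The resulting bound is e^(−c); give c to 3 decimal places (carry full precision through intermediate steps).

Write 86 = (1 − δ)μ, so δ = 1 − 86/176.382 = 0.5124219…
Then the exponent is δ²μ/2 = (μ − 86)²/(2μ) = 23.156858.

23.157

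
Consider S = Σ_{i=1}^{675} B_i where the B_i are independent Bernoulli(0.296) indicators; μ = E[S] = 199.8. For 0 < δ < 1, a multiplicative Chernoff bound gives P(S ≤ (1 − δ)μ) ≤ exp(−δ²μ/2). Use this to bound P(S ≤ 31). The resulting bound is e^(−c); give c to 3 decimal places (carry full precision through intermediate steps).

71.305

Write 31 = (1 − δ)μ, so δ = 1 − 31/199.8 = 0.8448448…
Then the exponent is δ²μ/2 = (μ − 31)²/(2μ) = 71.304905.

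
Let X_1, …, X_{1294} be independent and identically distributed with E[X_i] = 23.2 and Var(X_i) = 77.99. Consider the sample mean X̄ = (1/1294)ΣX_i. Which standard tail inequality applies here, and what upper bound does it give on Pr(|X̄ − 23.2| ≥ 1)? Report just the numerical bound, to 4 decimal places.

With mean and variance of each term known, Chebyshev's inequality bounds the deviation of the sum (or sample mean).
Var(X̄) = Var(X_i)/n = 77.99/1294 = 0.06027.
Chebyshev: Pr(|X̄ − 23.2| ≥ 1) ≤ Var(X̄)/(1)² = 77.99/(1294·1²) = 0.0603.

0.0603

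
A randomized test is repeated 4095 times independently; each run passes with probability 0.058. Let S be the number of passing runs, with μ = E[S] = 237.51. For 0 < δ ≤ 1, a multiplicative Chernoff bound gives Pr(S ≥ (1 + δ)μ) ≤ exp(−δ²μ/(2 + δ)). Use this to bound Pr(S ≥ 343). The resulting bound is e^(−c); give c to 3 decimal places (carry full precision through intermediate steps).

19.170

Write 343 = (1 + δ)μ, so δ = 343/237.51 − 1 = 0.4441497…
Then the exponent is δ²μ/(2 + δ) = (343 − μ)² / (μ·(2 + δ)) = 19.169592.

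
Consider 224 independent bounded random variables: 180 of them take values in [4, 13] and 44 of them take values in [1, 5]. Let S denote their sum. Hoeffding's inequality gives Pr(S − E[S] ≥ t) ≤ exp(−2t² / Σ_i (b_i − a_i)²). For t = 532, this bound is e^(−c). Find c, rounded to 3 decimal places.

Σ(b_i − a_i)² = 180·9² + 44·4² = 15284.
c = 2t² / 15284 = 2·532² / 15284 = 37.0353.

37.035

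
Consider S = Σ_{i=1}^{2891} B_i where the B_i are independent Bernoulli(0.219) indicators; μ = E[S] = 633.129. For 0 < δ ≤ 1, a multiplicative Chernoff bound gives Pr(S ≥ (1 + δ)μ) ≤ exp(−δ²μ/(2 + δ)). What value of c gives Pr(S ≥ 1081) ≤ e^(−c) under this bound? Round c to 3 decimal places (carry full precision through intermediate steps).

Write 1081 = (1 + δ)μ, so δ = 1081/633.129 − 1 = 0.707393…
Then the exponent is δ²μ/(2 + δ) = (1081 − μ)² / (μ·(2 + δ)) = 117.020617.

117.021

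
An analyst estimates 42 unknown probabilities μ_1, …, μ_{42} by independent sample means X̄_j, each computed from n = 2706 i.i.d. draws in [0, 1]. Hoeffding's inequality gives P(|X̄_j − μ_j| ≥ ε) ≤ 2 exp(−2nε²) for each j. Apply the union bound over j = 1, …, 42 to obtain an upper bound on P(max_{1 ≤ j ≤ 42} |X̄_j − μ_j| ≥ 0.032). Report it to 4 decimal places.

Per-experiment Hoeffding bound: 2·exp(−2·2706·0.032²) = 2·exp(−5.54189) = 0.0078382.
Union bound over 42 events: 42·0.0078382 = 0.32921.

0.3292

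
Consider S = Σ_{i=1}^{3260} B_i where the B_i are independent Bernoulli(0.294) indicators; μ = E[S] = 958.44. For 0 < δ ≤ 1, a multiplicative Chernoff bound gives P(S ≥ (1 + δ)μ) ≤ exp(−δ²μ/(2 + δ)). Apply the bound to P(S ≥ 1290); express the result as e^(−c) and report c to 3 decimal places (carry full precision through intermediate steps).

48.893

Write 1290 = (1 + δ)μ, so δ = 1290/958.44 − 1 = 0.3459371…
Then the exponent is δ²μ/(2 + δ) = (1290 − μ)² / (μ·(2 + δ)) = 48.892580.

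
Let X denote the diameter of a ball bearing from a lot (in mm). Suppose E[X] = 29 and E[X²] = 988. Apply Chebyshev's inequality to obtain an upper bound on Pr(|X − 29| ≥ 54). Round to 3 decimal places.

0.050

Var(X) = E[X²] − (E[X])² = 988 − 841 = 147.
Chebyshev's inequality: Pr(|X − μ| ≥ t) ≤ Var(X)/t² = 147/2916 = 0.0504.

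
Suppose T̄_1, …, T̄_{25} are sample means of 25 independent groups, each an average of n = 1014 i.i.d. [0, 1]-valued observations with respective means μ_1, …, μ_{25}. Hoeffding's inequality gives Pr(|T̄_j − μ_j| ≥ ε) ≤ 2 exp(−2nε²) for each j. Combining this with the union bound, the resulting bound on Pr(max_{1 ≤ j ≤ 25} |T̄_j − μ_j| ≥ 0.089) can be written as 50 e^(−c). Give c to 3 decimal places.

16.064

Union bound over the 25 events: Pr(max_{1 ≤ j ≤ 25} |T̄_j − μ_j| ≥ 0.089) ≤ 25·2·exp(−2nε²) = 50 exp(−2·1014·0.089²).
So c = 2·1014·0.089² = 16.0638.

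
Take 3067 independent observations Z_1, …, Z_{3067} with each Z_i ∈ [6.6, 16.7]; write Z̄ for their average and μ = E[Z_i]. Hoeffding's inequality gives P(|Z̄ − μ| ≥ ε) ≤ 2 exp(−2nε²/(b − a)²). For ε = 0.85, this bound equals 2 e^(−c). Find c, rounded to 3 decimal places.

c = 2nε²/(b − a)² = 2·3067·0.85² / 10.1² = 43.4449.

43.445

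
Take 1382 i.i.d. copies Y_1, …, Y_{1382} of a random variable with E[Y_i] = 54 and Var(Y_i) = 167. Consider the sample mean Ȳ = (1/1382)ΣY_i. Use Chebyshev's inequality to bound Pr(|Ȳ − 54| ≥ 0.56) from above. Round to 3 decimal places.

0.385

Var(Ȳ) = Var(Y_i)/n = 167/1382 = 0.12084.
Chebyshev: Pr(|Ȳ − 54| ≥ 0.56) ≤ Var(Ȳ)/(0.56)² = 167/(1382·0.56²) = 0.3853.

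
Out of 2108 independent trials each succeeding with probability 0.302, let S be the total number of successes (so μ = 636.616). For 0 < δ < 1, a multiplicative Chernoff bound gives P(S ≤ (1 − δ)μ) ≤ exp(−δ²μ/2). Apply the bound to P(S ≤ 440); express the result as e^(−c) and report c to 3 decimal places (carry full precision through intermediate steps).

30.362

Write 440 = (1 − δ)μ, so δ = 1 − 440/636.616 = 0.3088455…
Then the exponent is δ²μ/2 = (μ − 440)²/(2μ) = 30.361985.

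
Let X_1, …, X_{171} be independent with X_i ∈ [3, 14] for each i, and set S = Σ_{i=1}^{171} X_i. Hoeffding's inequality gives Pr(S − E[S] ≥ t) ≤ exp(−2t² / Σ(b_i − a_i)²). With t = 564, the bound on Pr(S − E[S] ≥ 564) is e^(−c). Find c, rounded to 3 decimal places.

Σ(b_i − a_i)² = 171·(11)² = 20691.
c = 2t²/20691 = 2·564²/20691 = 30.7473.

30.747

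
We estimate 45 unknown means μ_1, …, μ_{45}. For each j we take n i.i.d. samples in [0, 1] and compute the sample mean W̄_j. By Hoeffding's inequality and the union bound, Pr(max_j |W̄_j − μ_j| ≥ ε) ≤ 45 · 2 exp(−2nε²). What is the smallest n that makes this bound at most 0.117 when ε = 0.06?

923

Need 2·45·exp(−2nε²) ≤ 0.117, i.e. exp(−2nε²) ≤ 0.117/90.
So 2nε² ≥ ln(90/0.117) = 6.645391.
Hence n ≥ 6.645391/(2·0.06²) = 922.971.
The smallest integer n is 923.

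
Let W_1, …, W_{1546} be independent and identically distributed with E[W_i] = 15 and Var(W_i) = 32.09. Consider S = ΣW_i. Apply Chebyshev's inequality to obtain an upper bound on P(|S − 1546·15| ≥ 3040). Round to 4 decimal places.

0.0054

Var(S) = n·Var(W_i) = 1546·32.09 = 49611.14.
Chebyshev: P(|S − 1546·15| ≥ 3040) ≤ Var(S)/3040² = 49611.14/9241600 = 0.0054.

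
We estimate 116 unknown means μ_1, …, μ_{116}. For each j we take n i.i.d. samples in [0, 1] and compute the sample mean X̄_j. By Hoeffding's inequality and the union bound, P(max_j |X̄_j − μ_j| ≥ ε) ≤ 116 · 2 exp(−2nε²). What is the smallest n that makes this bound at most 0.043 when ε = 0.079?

689

Need 2·116·exp(−2nε²) ≤ 0.043, i.e. exp(−2nε²) ≤ 0.043/232.
So 2nε² ≥ ln(232/0.043) = 8.593293.
Hence n ≥ 8.593293/(2·0.079²) = 688.455.
The smallest integer n is 689.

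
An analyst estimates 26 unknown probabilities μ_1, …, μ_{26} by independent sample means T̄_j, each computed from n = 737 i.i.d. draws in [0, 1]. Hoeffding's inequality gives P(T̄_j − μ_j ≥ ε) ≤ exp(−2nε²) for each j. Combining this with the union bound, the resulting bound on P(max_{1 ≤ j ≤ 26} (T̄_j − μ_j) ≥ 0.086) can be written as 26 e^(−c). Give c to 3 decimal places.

10.902

Union bound over the 26 events: P(max_{1 ≤ j ≤ 26} (T̄_j − μ_j) ≥ 0.086) ≤ 26·exp(−2nε²) = 26 exp(−2·737·0.086²).
So c = 2·737·0.086² = 10.9017.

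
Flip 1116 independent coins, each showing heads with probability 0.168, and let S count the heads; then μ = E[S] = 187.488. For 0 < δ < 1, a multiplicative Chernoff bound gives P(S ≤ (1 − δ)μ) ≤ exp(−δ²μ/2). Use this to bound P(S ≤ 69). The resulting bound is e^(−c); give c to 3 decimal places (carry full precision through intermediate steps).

Write 69 = (1 − δ)μ, so δ = 1 − 69/187.488 = 0.6319764…
Then the exponent is δ²μ/2 = (μ − 69)²/(2μ) = 37.440813.

37.441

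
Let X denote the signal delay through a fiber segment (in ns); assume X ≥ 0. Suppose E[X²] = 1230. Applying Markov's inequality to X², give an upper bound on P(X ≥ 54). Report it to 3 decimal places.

0.422

Since X ≥ 0, the event {X ≥ 54} is the same as {X² ≥ 2916}.
Markov's inequality applied to X² gives P(X² ≥ 2916) ≤ E[X²]/2916 = 1230/2916 = 0.4218.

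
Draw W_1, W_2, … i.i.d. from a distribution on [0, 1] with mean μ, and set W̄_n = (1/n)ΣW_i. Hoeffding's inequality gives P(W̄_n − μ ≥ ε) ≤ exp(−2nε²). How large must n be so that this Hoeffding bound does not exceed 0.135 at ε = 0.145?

Require exp(−2nε²) ≤ 0.135, i.e. 2nε² ≥ ln(1/0.135) = 2.002481.
So n ≥ 2.002481 / (2·0.145²) = 47.621.
The smallest integer n is 48.

48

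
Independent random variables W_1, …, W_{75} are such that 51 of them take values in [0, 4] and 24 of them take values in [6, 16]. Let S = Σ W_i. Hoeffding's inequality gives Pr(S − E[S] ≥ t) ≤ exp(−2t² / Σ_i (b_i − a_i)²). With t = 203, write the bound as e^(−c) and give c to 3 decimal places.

Σ(b_i − a_i)² = 51·4² + 24·10² = 3216.
c = 2t² / 3216 = 2·203² / 3216 = 25.6275.

25.627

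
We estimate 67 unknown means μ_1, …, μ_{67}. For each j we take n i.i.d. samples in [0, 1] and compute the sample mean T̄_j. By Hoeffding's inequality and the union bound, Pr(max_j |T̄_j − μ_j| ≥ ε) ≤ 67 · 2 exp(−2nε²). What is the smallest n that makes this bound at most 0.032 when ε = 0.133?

Need 2·67·exp(−2nε²) ≤ 0.032, i.e. exp(−2nε²) ≤ 0.032/134.
So 2nε² ≥ ln(134/0.032) = 8.339859.
Hence n ≥ 8.339859/(2·0.133²) = 235.736.
The smallest integer n is 236.

236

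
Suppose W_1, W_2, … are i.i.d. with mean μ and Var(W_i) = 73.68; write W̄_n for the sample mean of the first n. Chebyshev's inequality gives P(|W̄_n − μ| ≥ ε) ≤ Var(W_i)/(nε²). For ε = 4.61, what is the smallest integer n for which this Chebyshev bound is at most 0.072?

Require 73.68/(n·4.61²) ≤ 0.072, i.e. n ≥ 73.68/(0.072·4.61²) = 48.152.
The smallest integer n is 49.

49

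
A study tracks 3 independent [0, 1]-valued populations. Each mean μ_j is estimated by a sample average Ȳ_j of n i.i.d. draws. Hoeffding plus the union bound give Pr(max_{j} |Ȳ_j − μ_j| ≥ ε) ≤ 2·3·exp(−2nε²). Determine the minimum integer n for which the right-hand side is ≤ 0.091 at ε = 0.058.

623

Need 2·3·exp(−2nε²) ≤ 0.091, i.e. exp(−2nε²) ≤ 0.091/6.
So 2nε² ≥ ln(6/0.091) = 4.188655.
Hence n ≥ 4.188655/(2·0.058²) = 622.571.
The smallest integer n is 623.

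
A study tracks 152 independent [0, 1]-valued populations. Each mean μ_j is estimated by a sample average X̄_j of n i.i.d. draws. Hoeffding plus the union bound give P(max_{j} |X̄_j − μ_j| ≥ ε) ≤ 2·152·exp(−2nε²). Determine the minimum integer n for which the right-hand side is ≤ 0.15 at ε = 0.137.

203

Need 2·152·exp(−2nε²) ≤ 0.15, i.e. exp(−2nε²) ≤ 0.15/304.
So 2nε² ≥ ln(304/0.15) = 7.614148.
Hence n ≥ 7.614148/(2·0.137²) = 202.838.
The smallest integer n is 203.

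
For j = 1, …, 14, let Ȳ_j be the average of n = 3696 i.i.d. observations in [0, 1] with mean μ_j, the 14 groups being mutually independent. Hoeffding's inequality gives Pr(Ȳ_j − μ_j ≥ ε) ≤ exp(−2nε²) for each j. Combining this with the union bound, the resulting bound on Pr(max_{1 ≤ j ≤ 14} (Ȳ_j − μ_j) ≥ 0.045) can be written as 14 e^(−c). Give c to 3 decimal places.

Union bound over the 14 events: Pr(max_{1 ≤ j ≤ 14} (Ȳ_j − μ_j) ≥ 0.045) ≤ 14·exp(−2nε²) = 14 exp(−2·3696·0.045²).
So c = 2·3696·0.045² = 14.9688.

14.969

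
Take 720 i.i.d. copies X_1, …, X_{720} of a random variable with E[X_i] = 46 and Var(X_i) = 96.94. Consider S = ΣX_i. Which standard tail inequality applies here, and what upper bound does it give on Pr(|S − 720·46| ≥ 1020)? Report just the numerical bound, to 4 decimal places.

0.0671

With mean and variance of each term known, Chebyshev's inequality bounds the deviation of the sum (or sample mean).
Var(S) = n·Var(X_i) = 720·96.94 = 69796.8.
Chebyshev: Pr(|S − 720·46| ≥ 1020) ≤ Var(S)/1020² = 69796.8/1040400 = 0.0671.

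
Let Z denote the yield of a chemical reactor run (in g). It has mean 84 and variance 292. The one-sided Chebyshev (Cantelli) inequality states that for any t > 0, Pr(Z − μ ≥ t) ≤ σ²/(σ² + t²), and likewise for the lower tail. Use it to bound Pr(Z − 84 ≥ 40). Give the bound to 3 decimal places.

0.154

Here σ² = 292 and t = 40, so σ² + t² = 1892.
Cantelli's bound: 292/1892 = 0.1543.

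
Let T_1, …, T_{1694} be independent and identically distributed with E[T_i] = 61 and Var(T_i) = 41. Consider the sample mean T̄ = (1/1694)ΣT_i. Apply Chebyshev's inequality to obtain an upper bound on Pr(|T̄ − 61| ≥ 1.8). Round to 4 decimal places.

Var(T̄) = Var(T_i)/n = 41/1694 = 0.024203.
Chebyshev: Pr(|T̄ − 61| ≥ 1.8) ≤ Var(T̄)/(1.8)² = 41/(1694·1.8²) = 0.0075.

0.0075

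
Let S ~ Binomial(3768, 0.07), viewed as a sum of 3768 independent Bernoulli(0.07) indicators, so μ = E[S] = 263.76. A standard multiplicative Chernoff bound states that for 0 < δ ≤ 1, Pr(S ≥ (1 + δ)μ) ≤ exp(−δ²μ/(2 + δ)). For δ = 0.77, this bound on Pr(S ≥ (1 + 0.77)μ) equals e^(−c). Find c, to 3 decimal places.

c = δ²μ/(2 + δ) = 0.77²·263.76/(2 + 0.77) = 56.4561.

56.456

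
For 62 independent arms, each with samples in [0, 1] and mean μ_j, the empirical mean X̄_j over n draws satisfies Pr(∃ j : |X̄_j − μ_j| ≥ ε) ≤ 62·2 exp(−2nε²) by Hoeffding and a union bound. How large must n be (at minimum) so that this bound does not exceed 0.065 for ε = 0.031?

3931

Need 2·62·exp(−2nε²) ≤ 0.065, i.e. exp(−2nε²) ≤ 0.065/124.
So 2nε² ≥ ln(124/0.065) = 7.553650.
Hence n ≥ 7.553650/(2·0.031²) = 3930.099.
The smallest integer n is 3931.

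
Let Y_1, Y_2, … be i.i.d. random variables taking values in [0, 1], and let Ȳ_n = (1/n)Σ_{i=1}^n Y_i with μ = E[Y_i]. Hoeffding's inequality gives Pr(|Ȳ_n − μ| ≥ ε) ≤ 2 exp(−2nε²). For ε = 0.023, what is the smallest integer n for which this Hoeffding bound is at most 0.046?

3566

Require 2·exp(−2nε²) ≤ 0.046, i.e. 2nε² ≥ ln(2/0.046) = 3.772261.
So n ≥ 3.772261 / (2·0.023²) = 3565.464.
The smallest integer n is 3566.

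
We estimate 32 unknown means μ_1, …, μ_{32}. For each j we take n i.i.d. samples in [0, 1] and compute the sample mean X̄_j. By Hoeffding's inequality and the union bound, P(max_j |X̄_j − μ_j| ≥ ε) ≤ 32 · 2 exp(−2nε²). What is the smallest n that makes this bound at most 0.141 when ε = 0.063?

Need 2·32·exp(−2nε²) ≤ 0.141, i.e. exp(−2nε²) ≤ 0.141/64.
So 2nε² ≥ ln(64/0.141) = 6.117878.
Hence n ≥ 6.117878/(2·0.063²) = 770.708.
The smallest integer n is 771.

771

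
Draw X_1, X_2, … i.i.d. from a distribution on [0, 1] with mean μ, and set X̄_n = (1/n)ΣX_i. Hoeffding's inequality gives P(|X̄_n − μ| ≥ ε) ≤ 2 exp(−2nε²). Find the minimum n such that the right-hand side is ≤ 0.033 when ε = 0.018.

Require 2·exp(−2nε²) ≤ 0.033, i.e. 2nε² ≥ ln(2/0.033) = 4.104395.
So n ≥ 4.104395 / (2·0.018²) = 6333.943.
The smallest integer n is 6334.

6334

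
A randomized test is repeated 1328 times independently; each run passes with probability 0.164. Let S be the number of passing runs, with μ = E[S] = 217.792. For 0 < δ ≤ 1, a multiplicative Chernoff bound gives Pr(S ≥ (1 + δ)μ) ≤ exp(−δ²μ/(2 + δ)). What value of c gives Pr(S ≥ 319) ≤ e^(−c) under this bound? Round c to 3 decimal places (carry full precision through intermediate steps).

Write 319 = (1 + δ)μ, so δ = 319/217.792 − 1 = 0.4647003…
Then the exponent is δ²μ/(2 + δ) = (319 − μ)² / (μ·(2 + δ)) = 19.081989.

19.082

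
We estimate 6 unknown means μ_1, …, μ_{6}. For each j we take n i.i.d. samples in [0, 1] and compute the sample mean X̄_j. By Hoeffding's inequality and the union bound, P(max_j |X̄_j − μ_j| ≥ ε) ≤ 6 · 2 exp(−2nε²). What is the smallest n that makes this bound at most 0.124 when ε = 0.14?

Need 2·6·exp(−2nε²) ≤ 0.124, i.e. exp(−2nε²) ≤ 0.124/12.
So 2nε² ≥ ln(12/0.124) = 4.572380.
Hence n ≥ 4.572380/(2·0.14²) = 116.642.
The smallest integer n is 117.

117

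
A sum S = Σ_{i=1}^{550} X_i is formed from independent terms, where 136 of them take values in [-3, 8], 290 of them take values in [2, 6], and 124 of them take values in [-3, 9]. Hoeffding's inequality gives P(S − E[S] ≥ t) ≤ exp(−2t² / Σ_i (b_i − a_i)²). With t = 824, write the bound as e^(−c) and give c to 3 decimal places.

Σ(b_i − a_i)² = 136·11² + 290·4² + 124·12² = 38952.
c = 2t² / 38952 = 2·824² / 38952 = 34.8622.

34.862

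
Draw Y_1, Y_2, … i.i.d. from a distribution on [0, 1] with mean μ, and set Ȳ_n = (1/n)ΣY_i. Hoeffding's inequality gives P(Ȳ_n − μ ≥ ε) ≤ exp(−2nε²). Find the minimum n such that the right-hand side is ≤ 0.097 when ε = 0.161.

46

Require exp(−2nε²) ≤ 0.097, i.e. 2nε² ≥ ln(1/0.097) = 2.333044.
So n ≥ 2.333044 / (2·0.161²) = 45.003.
The smallest integer n is 46.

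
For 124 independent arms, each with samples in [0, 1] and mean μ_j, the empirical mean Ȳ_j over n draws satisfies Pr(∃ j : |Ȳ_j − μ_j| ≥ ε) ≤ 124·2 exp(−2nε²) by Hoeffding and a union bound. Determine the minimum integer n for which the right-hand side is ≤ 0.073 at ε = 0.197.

Need 2·124·exp(−2nε²) ≤ 0.073, i.e. exp(−2nε²) ≤ 0.073/248.
So 2nε² ≥ ln(248/0.073) = 8.130725.
Hence n ≥ 8.130725/(2·0.197²) = 104.753.
The smallest integer n is 105.

105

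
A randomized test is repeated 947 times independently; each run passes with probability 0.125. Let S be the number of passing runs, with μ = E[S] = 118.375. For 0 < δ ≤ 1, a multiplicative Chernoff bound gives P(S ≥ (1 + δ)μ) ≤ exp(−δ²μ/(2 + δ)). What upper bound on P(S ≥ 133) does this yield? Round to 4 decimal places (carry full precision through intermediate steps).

0.4270

Write 133 = (1 + δ)μ, so δ = 133/118.375 − 1 = 0.123548…
Then the exponent is δ²μ/(2 + δ) = (133 − μ)² / (μ·(2 + δ)) = 0.850883.
Bound = exp(−0.850883) = 0.42704.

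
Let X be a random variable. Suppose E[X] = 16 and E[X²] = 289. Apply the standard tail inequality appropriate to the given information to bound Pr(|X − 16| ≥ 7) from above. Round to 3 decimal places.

The first two moments determine the variance, so Chebyshev's inequality is the sharpest standard bound available.
Var(X) = E[X²] − (E[X])² = 289 − 256 = 33.
Chebyshev's inequality: Pr(|X − μ| ≥ t) ≤ Var(X)/t² = 33/49 = 0.6735.

0.673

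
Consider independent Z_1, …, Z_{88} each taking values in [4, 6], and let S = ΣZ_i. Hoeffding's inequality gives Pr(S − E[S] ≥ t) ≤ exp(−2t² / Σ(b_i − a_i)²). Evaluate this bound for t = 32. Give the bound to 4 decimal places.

0.0030

Σ(b_i − a_i)² = 88·(2)² = 352.
Exponent = 2·32²/352 = 5.8182.
Bound = exp(−5.8182) = 0.00297.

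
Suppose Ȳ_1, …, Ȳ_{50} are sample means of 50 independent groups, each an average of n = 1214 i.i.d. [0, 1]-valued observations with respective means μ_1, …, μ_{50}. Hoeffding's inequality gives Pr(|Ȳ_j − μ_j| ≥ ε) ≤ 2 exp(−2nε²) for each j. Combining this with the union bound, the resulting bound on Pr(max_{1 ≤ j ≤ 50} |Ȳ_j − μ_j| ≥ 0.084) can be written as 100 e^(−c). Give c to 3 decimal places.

17.132

Union bound over the 50 events: Pr(max_{1 ≤ j ≤ 50} |Ȳ_j − μ_j| ≥ 0.084) ≤ 50·2·exp(−2nε²) = 100 exp(−2·1214·0.084²).
So c = 2·1214·0.084² = 17.1320.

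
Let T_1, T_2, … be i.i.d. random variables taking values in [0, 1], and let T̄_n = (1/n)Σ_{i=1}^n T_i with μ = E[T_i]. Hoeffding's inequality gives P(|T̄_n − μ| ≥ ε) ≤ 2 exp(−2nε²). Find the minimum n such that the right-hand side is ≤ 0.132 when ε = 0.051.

523

Require 2·exp(−2nε²) ≤ 0.132, i.e. 2nε² ≥ ln(2/0.132) = 2.718101.
So n ≥ 2.718101 / (2·0.051²) = 522.511.
The smallest integer n is 523.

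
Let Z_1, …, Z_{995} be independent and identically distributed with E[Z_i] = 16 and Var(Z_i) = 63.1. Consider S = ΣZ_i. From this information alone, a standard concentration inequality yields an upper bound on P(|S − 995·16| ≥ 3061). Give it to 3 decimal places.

With mean and variance of each term known, Chebyshev's inequality bounds the deviation of the sum (or sample mean).
Var(S) = n·Var(Z_i) = 995·63.1 = 62784.5.
Chebyshev: P(|S − 995·16| ≥ 3061) ≤ Var(S)/3061² = 62784.5/9369721 = 0.0067.

0.007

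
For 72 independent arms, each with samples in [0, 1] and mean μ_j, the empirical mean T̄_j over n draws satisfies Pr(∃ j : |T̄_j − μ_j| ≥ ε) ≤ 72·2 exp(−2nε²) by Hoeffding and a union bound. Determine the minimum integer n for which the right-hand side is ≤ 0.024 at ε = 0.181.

133

Need 2·72·exp(−2nε²) ≤ 0.024, i.e. exp(−2nε²) ≤ 0.024/144.
So 2nε² ≥ ln(144/0.024) = 8.699515.
Hence n ≥ 8.699515/(2·0.181²) = 132.772.
The smallest integer n is 133.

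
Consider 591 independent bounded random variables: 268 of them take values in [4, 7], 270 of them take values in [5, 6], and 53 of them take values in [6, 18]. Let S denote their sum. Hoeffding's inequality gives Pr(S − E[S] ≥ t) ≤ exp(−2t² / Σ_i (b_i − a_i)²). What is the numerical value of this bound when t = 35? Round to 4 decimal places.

Σ(b_i − a_i)² = 268·3² + 270·1² + 53·12² = 10314.
Exponent = 2·35² / 10314 = 0.23754.
Bound = exp(−0.23754) = 0.78856.

0.7886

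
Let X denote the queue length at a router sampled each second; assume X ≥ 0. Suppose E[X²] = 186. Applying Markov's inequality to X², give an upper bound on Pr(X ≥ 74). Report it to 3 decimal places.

Since X ≥ 0, the event {X ≥ 74} is the same as {X² ≥ 5476}.
Markov's inequality applied to X² gives Pr(X² ≥ 5476) ≤ E[X²]/5476 = 186/5476 = 0.0340.

0.034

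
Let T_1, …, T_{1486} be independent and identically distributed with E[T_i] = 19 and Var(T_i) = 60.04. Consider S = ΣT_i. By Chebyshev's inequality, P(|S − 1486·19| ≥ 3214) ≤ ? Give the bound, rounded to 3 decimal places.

Var(S) = n·Var(T_i) = 1486·60.04 = 89219.44.
Chebyshev: P(|S − 1486·19| ≥ 3214) ≤ Var(S)/3214² = 89219.44/10329796 = 0.0086.

0.009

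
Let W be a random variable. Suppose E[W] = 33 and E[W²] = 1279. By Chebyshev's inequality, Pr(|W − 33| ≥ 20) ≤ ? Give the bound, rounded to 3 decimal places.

Var(W) = E[W²] − (E[W])² = 1279 − 1089 = 190.
Chebyshev's inequality: Pr(|W − μ| ≥ t) ≤ Var(W)/t² = 190/400 = 0.4750.

0.475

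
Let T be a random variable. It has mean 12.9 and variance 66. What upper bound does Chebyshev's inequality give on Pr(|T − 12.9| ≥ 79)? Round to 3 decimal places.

0.011

Chebyshev: Pr(|T − μ| ≥ t) ≤ Var(T)/t².
Bound = 66 / 6241 = 0.0106.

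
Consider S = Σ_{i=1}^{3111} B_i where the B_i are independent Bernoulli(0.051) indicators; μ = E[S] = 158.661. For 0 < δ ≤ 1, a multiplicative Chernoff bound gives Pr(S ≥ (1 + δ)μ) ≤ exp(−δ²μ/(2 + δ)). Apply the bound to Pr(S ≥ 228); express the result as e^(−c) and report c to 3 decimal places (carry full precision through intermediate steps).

Write 228 = (1 + δ)μ, so δ = 228/158.661 − 1 = 0.4370261…
Then the exponent is δ²μ/(2 + δ) = (228 − μ)² / (μ·(2 + δ)) = 12.434398.

12.434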